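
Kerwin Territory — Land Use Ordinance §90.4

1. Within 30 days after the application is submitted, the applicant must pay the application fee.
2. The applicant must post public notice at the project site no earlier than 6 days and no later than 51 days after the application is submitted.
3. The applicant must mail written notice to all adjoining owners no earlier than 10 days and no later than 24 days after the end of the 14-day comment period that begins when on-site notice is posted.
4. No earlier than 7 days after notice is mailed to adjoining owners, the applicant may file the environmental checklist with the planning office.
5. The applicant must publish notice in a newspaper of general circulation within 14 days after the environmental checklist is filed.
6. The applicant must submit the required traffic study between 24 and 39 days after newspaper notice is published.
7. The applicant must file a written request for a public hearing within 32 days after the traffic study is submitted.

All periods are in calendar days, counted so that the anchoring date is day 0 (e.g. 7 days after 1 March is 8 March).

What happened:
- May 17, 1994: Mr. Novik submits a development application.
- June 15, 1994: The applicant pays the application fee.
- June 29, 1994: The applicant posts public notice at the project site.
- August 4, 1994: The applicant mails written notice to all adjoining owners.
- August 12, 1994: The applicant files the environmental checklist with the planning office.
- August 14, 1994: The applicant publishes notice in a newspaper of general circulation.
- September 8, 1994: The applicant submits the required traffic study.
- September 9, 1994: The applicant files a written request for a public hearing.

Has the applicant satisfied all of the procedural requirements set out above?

Step 1: 30 days after May 17, 1994 (when the application is submitted) is June 16, 1994; June 15, 1994 is within that limit.
Step 2: the window is 6–51 days after May 17, 1994 (when the application is submitted), so May 23, 1994 through July 7, 1994; done June 29, 1994 — within the window.
Step 3: the window is 10–24 days after July 13, 1994 (end of the 14-day comment period, which began when on-site notice is posted on June 29, 1994), so July 23, 1994 through August 6, 1994; August 4, 1994 falls inside that range.
Step 4: the earliest permitted date is 7 days after August 4, 1994 (when notice is mailed to adjoining owners), i.e. August 11, 1994; done August 12, 1994, after the minimum wait.
Step 5: 14 days after August 12, 1994 (when the environmental checklist is filed) is August 26, 1994; August 14, 1994 is within that limit.
Step 6: the window is 24–39 days after August 14, 1994 (when newspaper notice is published), so September 7, 1994 through September 22, 1994; September 8, 1994 falls inside that range.
Step 7: 32 days after September 8, 1994 (when the traffic study is submitted) is October 10, 1994; September 9, 1994 is within that limit.

Yes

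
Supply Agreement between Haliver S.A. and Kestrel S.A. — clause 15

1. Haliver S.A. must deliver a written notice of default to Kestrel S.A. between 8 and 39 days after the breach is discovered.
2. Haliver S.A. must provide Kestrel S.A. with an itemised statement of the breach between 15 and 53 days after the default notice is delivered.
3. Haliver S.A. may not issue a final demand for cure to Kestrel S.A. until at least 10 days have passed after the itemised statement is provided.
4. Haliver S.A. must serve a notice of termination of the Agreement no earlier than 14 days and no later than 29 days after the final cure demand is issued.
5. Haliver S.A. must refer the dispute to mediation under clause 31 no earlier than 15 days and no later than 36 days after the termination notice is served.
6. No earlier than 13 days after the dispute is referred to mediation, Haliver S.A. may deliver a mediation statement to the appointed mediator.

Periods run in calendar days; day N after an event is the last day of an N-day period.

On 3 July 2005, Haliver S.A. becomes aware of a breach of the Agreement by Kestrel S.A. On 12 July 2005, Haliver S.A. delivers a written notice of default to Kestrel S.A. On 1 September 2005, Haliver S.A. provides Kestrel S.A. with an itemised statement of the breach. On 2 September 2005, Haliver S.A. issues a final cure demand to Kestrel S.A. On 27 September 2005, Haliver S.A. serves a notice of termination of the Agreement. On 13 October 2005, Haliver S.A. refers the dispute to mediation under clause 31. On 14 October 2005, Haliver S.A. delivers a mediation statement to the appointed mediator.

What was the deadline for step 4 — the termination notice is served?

1 October 2005

Step 4 runs from 2 September 2005, when the final cure demand is issued. The window is 14–29 days after 2 September 2005; it closes on 1 October 2005.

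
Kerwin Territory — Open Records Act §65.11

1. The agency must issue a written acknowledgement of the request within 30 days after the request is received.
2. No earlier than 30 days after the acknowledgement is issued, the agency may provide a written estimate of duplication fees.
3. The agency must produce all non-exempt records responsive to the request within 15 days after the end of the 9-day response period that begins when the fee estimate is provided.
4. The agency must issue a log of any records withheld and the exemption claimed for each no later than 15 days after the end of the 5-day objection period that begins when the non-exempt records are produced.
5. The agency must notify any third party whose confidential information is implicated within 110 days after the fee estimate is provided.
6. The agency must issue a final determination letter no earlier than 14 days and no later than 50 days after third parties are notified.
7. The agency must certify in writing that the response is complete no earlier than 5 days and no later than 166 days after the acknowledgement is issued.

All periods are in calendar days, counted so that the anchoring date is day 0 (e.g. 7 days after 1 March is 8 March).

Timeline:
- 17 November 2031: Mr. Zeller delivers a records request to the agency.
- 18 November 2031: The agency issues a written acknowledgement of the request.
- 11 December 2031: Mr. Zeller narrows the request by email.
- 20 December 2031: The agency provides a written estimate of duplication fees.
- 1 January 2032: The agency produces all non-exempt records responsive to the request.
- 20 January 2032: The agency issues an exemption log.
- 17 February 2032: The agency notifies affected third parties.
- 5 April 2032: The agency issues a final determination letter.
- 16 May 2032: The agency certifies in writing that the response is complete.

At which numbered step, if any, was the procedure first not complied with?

Step 1 — counting 30 days from 17 November 2031 (when the request is received) gives a deadline of 17 December 2031; done 18 November 2031 — timely.
Step 2 — must wait 30 days from 18 November 2031 (when the acknowledgement is issued), so not before 18 December 2031; done 20 December 2031, after the minimum wait.
Step 3 — counting 15 days from 29 December 2031 (end of the 9-day response period, which began when the fee estimate is provided on 20 December 2031) gives a deadline of 13 January 2032; 1 January 2032 is within that limit.
Step 4 — counting 15 days from 6 January 2032 (end of the 5-day objection period, which began when the non-exempt records are produced on 1 January 2032) gives a deadline of 21 January 2032; done 20 January 2032 — timely.
Step 5 — counting 110 days from 20 December 2031 (when the fee estimate is provided) gives a deadline of 8 April 2032; 17 February 2032 is within that limit.
Step 6 — 14 and 50 days from 17 February 2032 (when third parties are notified) are 2 March 2032 and 7 April 2032 respectively; done 5 April 2032, which is between those dates.
Step 7 — 5 and 166 days from 18 November 2031 (when the acknowledgement is issued) are 23 November 2031 and 2 May 2032 respectively; 16 May 2032 is 14 days past the end of the window.

Step 7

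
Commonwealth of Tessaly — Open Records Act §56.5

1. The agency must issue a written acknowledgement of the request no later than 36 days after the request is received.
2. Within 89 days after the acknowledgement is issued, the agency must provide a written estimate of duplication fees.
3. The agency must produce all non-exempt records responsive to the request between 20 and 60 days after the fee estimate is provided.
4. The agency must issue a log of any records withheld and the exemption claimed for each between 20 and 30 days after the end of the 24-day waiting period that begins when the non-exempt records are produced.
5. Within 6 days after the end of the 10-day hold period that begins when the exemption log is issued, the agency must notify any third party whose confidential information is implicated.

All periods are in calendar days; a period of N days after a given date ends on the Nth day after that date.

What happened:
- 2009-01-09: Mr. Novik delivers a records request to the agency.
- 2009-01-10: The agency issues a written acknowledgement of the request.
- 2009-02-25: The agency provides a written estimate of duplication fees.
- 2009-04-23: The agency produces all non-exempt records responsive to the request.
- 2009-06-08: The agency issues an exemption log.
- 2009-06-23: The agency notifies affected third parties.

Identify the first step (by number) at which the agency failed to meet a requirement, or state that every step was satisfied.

Step 1: 36 days after 2009-01-09 (when the request is received) is 2009-02-14; 2009-01-10 is within that limit.
Step 2: 89 days after 2009-01-10 (when the acknowledgement is issued) is 2009-04-09; 2009-02-25 is within that limit.
Step 3: the window is 20–60 days after 2009-02-25 (when the fee estimate is provided), so 2009-03-17 through 2009-04-26; done 2009-04-23, which is between those dates.
Step 4: the window is 20–30 days after 2009-05-17 (end of the 24-day waiting period, which began when the non-exempt records are produced on 2009-04-23), so 2009-06-06 through 2009-06-16; done 2009-06-08, which is between those dates.
Step 5: 6 days after 2009-06-18 (end of the 10-day hold period, which began when the exemption log is issued on 2009-06-08) is 2009-06-24; completed 2009-06-23, before the deadline.

None — every step was satisfied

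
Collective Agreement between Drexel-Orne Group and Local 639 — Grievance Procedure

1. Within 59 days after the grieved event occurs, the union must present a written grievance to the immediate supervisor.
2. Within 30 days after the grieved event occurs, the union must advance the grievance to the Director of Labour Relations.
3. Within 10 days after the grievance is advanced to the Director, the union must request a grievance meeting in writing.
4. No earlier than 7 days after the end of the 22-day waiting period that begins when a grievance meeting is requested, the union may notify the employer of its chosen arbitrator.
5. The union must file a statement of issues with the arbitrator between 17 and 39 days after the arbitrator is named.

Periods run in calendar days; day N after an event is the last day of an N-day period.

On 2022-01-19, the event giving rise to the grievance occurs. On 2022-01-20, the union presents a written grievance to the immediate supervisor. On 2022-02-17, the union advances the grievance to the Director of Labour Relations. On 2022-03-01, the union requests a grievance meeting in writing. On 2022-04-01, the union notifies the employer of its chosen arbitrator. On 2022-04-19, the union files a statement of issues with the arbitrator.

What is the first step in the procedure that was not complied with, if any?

Step 3

(1) due by 2022-01-19 + 59 days = 2022-03-19; done 2022-01-20 — timely.
(2) due by 2022-01-19 + 30 days = 2022-02-18; done 2022-02-17 — timely.
(3) due by 2022-02-17 + 10 days = 2022-02-27; done 2022-03-01 — 2 days late.
That is the first point of non-compliance.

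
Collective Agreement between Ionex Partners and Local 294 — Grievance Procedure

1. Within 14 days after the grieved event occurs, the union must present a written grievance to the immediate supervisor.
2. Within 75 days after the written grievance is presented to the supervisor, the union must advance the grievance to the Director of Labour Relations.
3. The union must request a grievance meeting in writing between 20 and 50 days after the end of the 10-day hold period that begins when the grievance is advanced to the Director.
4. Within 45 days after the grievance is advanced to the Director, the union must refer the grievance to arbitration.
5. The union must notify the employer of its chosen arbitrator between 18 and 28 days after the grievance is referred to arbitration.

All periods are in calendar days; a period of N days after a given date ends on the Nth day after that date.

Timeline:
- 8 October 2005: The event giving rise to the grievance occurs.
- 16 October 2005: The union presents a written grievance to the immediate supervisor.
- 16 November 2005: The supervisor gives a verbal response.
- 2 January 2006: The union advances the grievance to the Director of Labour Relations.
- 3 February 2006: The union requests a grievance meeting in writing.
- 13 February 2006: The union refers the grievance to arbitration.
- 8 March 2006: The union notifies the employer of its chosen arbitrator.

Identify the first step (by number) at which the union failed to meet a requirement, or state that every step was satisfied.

Step 1: 14 days after 8 October 2005 (when the grieved event occurs) is 22 October 2005; completed 16 October 2005, before the deadline.
Step 2: 75 days after 16 October 2005 (when the written grievance is presented to the supervisor) is 30 December 2005; 2 January 2006 misses that deadline by 3 days.
Later steps need not be reached.

Step 2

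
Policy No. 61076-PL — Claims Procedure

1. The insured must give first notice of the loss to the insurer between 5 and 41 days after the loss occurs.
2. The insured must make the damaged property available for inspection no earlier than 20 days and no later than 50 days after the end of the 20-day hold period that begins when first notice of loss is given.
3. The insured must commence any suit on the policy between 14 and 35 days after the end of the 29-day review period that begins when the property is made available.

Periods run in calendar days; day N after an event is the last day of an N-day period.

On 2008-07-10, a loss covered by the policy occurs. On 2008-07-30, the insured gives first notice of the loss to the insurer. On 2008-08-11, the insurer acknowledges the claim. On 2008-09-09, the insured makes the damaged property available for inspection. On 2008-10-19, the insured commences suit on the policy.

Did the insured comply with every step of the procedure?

Step 1: the window is 5–41 days after 2008-07-10 (when the loss occurs), so 2008-07-15 through 2008-08-20; 2008-07-30 falls inside that range.
Step 2: the window is 20–50 days after 2008-08-19 (end of the 20-day hold period, which began when first notice of loss is given on 2008-07-30), so 2008-09-08 through 2008-10-08; done 2008-09-09, which is between those dates.
Step 3: the window is 14–35 days after 2008-10-08 (end of the 29-day review period, which began when the property is made available on 2008-09-09), so 2008-10-22 through 2008-11-12; done 2008-10-19 — 3 days before the window opened.
The procedure was therefore not followed at step 3.

No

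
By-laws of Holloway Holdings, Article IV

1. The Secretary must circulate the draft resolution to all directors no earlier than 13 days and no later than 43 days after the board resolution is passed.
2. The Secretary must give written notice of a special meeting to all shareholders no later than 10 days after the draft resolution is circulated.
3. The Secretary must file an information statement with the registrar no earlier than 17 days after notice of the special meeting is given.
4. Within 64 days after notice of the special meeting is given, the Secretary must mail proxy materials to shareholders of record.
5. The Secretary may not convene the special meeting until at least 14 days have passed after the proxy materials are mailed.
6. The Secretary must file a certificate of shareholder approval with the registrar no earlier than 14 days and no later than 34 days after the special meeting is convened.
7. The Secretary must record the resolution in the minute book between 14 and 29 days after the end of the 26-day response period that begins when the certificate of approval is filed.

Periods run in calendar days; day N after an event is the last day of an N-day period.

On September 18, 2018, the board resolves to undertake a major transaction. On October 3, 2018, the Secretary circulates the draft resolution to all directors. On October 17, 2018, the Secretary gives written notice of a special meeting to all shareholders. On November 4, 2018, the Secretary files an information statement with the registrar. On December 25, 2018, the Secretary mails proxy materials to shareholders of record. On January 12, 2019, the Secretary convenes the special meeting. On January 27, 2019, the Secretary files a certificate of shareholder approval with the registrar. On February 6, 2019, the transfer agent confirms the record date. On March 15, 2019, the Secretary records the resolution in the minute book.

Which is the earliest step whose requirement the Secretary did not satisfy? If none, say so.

Step 2

(1) the permitted window runs from September 18, 2018 + 13 = October 1, 2018 to September 18, 2018 + 43 = October 31, 2018; October 3, 2018 falls inside that range.
(2) due by October 3, 2018 + 10 days = October 13, 2018; October 17, 2018 misses that deadline by 4 days.
No need to go further; step 2 was not satisfied.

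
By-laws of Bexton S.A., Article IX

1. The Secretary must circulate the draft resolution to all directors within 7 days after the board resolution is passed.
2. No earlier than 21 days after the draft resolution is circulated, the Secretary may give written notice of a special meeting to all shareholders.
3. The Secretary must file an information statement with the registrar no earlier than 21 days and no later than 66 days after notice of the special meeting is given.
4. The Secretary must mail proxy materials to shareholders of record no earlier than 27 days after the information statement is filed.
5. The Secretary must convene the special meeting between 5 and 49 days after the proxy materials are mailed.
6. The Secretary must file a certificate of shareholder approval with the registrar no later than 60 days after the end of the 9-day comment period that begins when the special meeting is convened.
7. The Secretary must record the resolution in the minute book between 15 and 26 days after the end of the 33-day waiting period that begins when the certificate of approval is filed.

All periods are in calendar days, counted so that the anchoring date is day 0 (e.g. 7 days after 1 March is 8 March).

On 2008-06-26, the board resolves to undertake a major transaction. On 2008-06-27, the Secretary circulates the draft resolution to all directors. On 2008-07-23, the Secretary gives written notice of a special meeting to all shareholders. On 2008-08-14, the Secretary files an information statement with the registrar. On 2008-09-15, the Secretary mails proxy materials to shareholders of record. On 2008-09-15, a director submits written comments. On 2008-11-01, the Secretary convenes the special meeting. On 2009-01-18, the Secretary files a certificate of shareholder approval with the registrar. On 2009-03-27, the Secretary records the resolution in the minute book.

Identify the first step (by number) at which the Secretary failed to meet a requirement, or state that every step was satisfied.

Step 1: 7 days after 2008-06-26 (when the board resolution is passed) is 2008-07-03; done 2008-06-27 — timely.
Step 2: the earliest permitted date is 21 days after 2008-06-27 (when the draft resolution is circulated), i.e. 2008-07-18; done 2008-07-23, after the minimum wait.
Step 3: the window is 21–66 days after 2008-07-23 (when notice of the special meeting is given), so 2008-08-13 through 2008-09-27; done 2008-08-14 — within the window.
Step 4: the earliest permitted date is 27 days after 2008-08-14 (when the information statement is filed), i.e. 2008-09-10; done 2008-09-15, after the minimum wait.
Step 5: the window is 5–49 days after 2008-09-15 (when the proxy materials are mailed), so 2008-09-20 through 2008-11-03; done 2008-11-01 — within the window.
Step 6: 60 days after 2008-11-10 (end of the 9-day comment period, which began when the special meeting is convened on 2008-11-01) is 2009-01-09; done 2009-01-18 — 9 days late.

Step 6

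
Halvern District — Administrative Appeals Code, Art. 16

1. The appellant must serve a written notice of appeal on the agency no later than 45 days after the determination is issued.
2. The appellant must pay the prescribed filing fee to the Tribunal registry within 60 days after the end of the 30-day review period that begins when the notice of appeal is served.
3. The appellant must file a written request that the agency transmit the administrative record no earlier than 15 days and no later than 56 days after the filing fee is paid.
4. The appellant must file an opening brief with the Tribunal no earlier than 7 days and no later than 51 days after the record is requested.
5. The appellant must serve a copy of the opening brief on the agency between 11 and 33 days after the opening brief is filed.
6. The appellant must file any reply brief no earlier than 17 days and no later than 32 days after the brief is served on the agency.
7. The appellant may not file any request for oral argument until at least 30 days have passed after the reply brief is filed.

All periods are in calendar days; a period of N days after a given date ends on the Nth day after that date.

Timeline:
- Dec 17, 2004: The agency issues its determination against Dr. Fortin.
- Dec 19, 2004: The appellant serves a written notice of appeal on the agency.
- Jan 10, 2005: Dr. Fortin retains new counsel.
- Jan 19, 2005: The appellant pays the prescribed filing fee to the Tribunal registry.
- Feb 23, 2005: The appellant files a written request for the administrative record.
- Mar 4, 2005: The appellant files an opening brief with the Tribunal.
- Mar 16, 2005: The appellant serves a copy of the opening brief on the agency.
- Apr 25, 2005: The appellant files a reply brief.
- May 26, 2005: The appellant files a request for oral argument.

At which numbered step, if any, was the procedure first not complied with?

Step 6

Step 1 — counting 45 days from Dec 17, 2004 (when the determination is issued) gives a deadline of Jan 31, 2005; done Dec 19, 2004 — timely.
Step 2 — counting 60 days from Jan 18, 2005 (end of the 30-day review period, which began when the notice of appeal is served on Dec 19, 2004) gives a deadline of Mar 19, 2005; completed Jan 19, 2005, before the deadline.
Step 3 — 15 and 56 days from Jan 19, 2005 (when the filing fee is paid) are Feb 3, 2005 and Mar 16, 2005 respectively; done Feb 23, 2005, which is between those dates.
Step 4 — 7 and 51 days from Feb 23, 2005 (when the record is requested) are Mar 2, 2005 and Apr 15, 2005 respectively; done Mar 4, 2005, which is between those dates.
Step 5 — 11 and 33 days from Mar 4, 2005 (when the opening brief is filed) are Mar 15, 2005 and Apr 6, 2005 respectively; Mar 16, 2005 falls inside that range.
Step 6 — 17 and 32 days from Mar 16, 2005 (when the brief is served on the agency) are Apr 2, 2005 and Apr 17, 2005 respectively; done Apr 25, 2005 — 8 days after the window closed.
No need to go further; step 6 was not satisfied.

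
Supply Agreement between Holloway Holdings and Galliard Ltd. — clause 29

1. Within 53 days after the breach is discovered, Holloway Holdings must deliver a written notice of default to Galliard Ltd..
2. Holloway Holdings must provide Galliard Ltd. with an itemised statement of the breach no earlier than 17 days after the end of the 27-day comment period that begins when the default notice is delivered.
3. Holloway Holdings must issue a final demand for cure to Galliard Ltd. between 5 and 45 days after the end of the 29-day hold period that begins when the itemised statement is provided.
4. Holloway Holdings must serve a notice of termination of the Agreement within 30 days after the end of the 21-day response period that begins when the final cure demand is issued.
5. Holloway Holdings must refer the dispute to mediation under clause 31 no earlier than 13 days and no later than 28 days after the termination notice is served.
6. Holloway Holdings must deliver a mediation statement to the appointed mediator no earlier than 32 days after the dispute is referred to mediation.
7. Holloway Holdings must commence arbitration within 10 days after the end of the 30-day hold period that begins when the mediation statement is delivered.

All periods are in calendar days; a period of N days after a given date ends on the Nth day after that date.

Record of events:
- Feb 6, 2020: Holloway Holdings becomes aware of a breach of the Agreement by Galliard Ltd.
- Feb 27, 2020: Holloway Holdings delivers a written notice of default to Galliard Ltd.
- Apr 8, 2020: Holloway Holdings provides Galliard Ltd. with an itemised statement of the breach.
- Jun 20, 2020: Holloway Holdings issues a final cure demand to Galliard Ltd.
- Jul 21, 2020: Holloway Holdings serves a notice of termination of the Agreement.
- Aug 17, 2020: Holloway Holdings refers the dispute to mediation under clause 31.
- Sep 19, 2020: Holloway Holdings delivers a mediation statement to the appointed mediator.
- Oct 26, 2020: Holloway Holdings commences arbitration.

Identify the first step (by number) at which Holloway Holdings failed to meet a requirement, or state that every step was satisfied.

Step 2

Step 1 — counting 53 days from Feb 6, 2020 (when the breach is discovered) gives a deadline of Mar 30, 2020; Feb 27, 2020 is within that limit.
Step 2 — must wait 17 days from Mar 25, 2020 (end of the 27-day comment period, which began when the default notice is delivered on Feb 27, 2020), so not before Apr 11, 2020; done Apr 8, 2020 — 3 days too early.
The analysis stops there.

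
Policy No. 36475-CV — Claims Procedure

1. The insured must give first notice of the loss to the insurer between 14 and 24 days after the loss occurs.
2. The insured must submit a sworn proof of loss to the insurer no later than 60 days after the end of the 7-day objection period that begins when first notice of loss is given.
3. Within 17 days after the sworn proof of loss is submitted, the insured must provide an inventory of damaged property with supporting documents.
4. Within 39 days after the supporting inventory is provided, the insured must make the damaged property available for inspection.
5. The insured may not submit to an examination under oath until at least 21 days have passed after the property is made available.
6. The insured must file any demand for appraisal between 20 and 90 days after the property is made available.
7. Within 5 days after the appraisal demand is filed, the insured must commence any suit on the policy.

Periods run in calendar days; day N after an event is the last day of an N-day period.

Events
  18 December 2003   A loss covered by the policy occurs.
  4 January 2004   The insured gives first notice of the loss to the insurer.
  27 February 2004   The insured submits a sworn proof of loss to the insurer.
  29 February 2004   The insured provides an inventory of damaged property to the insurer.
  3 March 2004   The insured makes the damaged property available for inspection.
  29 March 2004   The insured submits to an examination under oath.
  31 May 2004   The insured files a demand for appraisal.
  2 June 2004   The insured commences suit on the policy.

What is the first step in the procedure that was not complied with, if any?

(1) the permitted window runs from 18 December 2003 + 14 = 1 January 2004 to 18 December 2003 + 24 = 11 January 2004; 4 January 2004 falls inside that range.
(2) due by 11 January 2004 + 60 days = 11 March 2004; done 27 February 2004 — timely.
(3) due by 27 February 2004 + 17 days = 15 March 2004; completed 29 February 2004, before the deadline.
(4) due by 29 February 2004 + 39 days = 8 April 2004; 3 March 2004 is within that limit.
(5) permitted from 3 March 2004 + 21 days = 24 March 2004 onward; done 29 March 2004 — permitted.
(6) the permitted window runs from 3 March 2004 + 20 = 23 March 2004 to 3 March 2004 + 90 = 1 June 2004; done 31 May 2004 — within the window.
(7) due by 31 May 2004 + 5 days = 5 June 2004; completed 2 June 2004, before the deadline.

None — every step was satisfied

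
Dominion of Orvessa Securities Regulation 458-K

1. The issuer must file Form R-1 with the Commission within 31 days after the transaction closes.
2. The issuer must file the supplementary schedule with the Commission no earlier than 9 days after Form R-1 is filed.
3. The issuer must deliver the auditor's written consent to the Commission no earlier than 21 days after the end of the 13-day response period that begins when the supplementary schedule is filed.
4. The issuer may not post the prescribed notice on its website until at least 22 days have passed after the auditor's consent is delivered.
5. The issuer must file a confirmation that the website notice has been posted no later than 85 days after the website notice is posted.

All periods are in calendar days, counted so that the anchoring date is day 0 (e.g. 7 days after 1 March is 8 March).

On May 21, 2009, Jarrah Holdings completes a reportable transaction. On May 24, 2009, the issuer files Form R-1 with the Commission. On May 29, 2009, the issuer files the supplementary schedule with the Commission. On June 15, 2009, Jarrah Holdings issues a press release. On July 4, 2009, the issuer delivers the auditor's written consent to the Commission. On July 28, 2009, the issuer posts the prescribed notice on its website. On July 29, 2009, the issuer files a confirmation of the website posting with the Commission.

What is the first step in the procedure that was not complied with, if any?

Step 2

Step 1: 31 days after May 21, 2009 (when the transaction closes) is June 21, 2009; completed May 24, 2009, before the deadline.
Step 2: the earliest permitted date is 9 days after May 24, 2009 (when Form R-1 is filed), i.e. June 2, 2009; May 29, 2009 is 4 days before the earliest permitted date.
The analysis stops there.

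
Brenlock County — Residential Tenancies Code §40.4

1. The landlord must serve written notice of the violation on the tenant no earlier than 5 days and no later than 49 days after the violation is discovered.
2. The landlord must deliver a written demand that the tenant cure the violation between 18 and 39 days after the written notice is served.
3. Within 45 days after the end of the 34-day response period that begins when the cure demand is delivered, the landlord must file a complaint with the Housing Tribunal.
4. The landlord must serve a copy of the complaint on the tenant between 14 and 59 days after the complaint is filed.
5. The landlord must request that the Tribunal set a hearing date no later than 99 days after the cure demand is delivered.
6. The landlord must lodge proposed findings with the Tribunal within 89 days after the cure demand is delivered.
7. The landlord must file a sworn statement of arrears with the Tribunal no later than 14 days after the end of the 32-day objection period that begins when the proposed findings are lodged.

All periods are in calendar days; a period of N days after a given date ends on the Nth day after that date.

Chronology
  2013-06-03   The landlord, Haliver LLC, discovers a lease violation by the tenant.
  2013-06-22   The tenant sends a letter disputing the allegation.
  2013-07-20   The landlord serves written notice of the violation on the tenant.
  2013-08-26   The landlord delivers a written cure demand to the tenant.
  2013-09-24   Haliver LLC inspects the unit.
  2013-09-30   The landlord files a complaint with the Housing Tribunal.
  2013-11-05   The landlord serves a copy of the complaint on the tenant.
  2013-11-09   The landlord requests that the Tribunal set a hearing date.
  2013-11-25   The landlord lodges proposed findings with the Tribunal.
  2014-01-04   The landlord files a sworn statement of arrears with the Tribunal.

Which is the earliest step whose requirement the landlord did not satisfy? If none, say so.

Step 6

Step 1: the window is 5–49 days after 2013-06-03 (when the violation is discovered), so 2013-06-08 through 2013-07-22; done 2013-07-20 — within the window.
Step 2: the window is 18–39 days after 2013-07-20 (when the written notice is served), so 2013-08-07 through 2013-08-28; 2013-08-26 falls inside that range.
Step 3: 45 days after 2013-09-29 (end of the 34-day response period, which began when the cure demand is delivered on 2013-08-26) is 2013-11-13; completed 2013-09-30, before the deadline.
Step 4: the window is 14–59 days after 2013-09-30 (when the complaint is filed), so 2013-10-14 through 2013-11-28; 2013-11-05 falls inside that range.
Step 5: 99 days after 2013-08-26 (when the cure demand is delivered) is 2013-12-03; 2013-11-09 is within that limit.
Step 6: 89 days after 2013-08-26 (when the cure demand is delivered) is 2013-11-23; done 2013-11-25 — 2 days late.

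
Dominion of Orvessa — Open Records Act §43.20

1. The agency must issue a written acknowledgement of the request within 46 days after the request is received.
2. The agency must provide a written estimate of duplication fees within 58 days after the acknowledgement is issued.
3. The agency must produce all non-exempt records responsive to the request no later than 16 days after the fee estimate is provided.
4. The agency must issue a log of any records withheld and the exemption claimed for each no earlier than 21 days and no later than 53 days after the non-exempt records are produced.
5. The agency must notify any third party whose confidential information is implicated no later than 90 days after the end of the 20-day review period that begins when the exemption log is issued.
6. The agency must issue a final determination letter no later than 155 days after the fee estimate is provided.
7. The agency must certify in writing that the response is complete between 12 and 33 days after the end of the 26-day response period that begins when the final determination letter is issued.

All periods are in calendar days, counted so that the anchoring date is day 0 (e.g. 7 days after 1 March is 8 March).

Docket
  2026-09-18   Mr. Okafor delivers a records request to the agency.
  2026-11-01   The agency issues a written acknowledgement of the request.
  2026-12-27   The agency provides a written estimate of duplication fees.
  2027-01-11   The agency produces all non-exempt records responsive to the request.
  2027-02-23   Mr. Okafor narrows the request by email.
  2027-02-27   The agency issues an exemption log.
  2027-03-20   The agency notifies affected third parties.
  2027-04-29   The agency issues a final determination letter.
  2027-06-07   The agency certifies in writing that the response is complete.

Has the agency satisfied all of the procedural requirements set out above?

Step 1 — counting 46 days from 2026-09-18 (when the request is received) gives a deadline of 2026-11-03; 2026-11-01 is within that limit.
Step 2 — counting 58 days from 2026-11-01 (when the acknowledgement is issued) gives a deadline of 2026-12-29; done 2026-12-27 — timely.
Step 3 — counting 16 days from 2026-12-27 (when the fee estimate is provided) gives a deadline of 2027-01-12; done 2027-01-11 — timely.
Step 4 — 21 and 53 days from 2027-01-11 (when the non-exempt records are produced) are 2027-02-01 and 2027-03-05 respectively; done 2027-02-27, which is between those dates.
Step 5 — counting 90 days from 2027-03-19 (end of the 20-day review period, which began when the exemption log is issued on 2027-02-27) gives a deadline of 2027-06-17; 2027-03-20 is within that limit.
Step 6 — counting 155 days from 2026-12-27 (when the fee estimate is provided) gives a deadline of 2027-05-31; completed 2027-04-29, before the deadline.
Step 7 — 12 and 33 days from 2027-05-25 (end of the 26-day response period, which began when the final determination letter is issued on 2027-04-29) are 2027-06-06 and 2027-06-27 respectively; 2027-06-07 falls inside that range.

Yes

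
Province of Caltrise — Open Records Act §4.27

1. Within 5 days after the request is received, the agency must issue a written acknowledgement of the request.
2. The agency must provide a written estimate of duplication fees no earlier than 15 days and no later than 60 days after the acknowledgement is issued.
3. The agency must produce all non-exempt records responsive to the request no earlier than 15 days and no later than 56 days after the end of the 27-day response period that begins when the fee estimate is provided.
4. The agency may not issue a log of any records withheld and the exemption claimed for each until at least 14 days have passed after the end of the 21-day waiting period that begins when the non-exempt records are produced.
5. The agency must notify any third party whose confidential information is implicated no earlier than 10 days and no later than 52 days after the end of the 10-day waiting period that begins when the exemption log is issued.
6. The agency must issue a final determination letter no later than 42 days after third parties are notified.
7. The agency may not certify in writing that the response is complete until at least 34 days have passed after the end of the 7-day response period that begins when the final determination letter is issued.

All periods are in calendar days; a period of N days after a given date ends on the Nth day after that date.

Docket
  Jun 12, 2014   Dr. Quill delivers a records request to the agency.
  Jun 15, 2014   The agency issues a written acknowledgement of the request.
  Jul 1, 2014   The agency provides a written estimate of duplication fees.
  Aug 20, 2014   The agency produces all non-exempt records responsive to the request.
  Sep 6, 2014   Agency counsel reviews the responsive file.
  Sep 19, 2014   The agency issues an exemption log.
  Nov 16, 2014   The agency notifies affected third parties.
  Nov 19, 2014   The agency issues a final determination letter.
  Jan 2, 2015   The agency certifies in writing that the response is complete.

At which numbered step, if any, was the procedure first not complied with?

(1) due by Jun 12, 2014 + 5 days = Jun 17, 2014; completed Jun 15, 2014, before the deadline.
(2) the permitted window runs from Jun 15, 2014 + 15 = Jun 30, 2014 to Jun 15, 2014 + 60 = Aug 14, 2014; done Jul 1, 2014 — within the window.
(3) the permitted window runs from Jul 28, 2014 + 15 = Aug 12, 2014 to Jul 28, 2014 + 56 = Sep 22, 2014; done Aug 20, 2014, which is between those dates.
(4) permitted from Sep 10, 2014 + 14 days = Sep 24, 2014 onward; acted on Sep 19, 2014, 5 days prematurely.
That is the first point of non-compliance.

Step 4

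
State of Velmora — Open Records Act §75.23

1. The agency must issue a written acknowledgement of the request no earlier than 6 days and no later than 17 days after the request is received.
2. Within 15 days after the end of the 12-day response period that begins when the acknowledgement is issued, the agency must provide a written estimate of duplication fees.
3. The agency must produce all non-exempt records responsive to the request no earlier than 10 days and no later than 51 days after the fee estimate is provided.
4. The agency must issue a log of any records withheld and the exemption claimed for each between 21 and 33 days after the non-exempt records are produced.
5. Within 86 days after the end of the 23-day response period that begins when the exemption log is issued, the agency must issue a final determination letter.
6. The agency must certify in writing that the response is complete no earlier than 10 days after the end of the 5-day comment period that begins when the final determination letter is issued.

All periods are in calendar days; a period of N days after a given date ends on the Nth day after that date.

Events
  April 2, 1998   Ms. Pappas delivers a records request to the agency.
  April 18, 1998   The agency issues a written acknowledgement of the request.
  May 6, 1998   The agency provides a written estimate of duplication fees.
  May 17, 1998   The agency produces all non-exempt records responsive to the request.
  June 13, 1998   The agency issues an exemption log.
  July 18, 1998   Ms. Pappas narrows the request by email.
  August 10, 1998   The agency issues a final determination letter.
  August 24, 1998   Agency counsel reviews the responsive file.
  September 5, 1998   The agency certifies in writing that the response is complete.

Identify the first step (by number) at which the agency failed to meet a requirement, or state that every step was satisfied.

Step 1: the window is 6–17 days after April 2, 1998 (when the request is received), so April 8, 1998 through April 19, 1998; April 18, 1998 falls inside that range.
Step 2: 15 days after April 30, 1998 (end of the 12-day response period, which began when the acknowledgement is issued on April 18, 1998) is May 15, 1998; completed May 6, 1998, before the deadline.
Step 3: the window is 10–51 days after May 6, 1998 (when the fee estimate is provided), so May 16, 1998 through June 26, 1998; done May 17, 1998 — within the window.
Step 4: the window is 21–33 days after May 17, 1998 (when the non-exempt records are produced), so June 7, 1998 through June 19, 1998; done June 13, 1998 — within the window.
Step 5: 86 days after July 6, 1998 (end of the 23-day response period, which began when the exemption log is issued on June 13, 1998) is September 30, 1998; done August 10, 1998 — timely.
Step 6: the earliest permitted date is 10 days after August 15, 1998 (end of the 5-day comment period, which began when the final determination letter is issued on August 10, 1998), i.e. August 25, 1998; done September 5, 1998 — permitted.

None — every step was satisfied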